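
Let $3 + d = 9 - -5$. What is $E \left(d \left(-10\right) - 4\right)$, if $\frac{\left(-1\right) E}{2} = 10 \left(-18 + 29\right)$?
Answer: $25080$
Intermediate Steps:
$E = -220$ ($E = - 2 \cdot 10 \left(-18 + 29\right) = - 2 \cdot 10 \cdot 11 = \left(-2\right) 110 = -220$)
$d = 11$ ($d = -3 + \left(9 - -5\right) = -3 + \left(9 + 5\right) = -3 + 14 = 11$)
$E \left(d \left(-10\right) - 4\right) = - 220 \left(11 \left(-10\right) - 4\right) = - 220 \left(-110 + \left(-4 + 0\right)\right) = - 220 \left(-110 - 4\right) = \left(-220\right) \left(-114\right) = 25080$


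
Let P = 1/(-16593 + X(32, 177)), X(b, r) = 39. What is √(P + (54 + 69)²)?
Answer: √4145874227610/16554 ≈ 123.00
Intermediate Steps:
P = -1/16554 (P = 1/(-16593 + 39) = 1/(-16554) = -1/16554 ≈ -6.0408e-5)
√(P + (54 + 69)²) = √(-1/16554 + (54 + 69)²) = √(-1/16554 + 123²) = √(-1/16554 + 15129) = √(250445465/16554) = √4145874227610/16554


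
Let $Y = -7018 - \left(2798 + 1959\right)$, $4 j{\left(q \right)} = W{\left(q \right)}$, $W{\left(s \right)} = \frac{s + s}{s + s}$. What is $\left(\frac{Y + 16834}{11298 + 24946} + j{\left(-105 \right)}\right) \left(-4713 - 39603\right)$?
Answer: $- \frac{156435480}{9061} \approx -17265.0$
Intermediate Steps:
$W{\left(s \right)} = 1$ ($W{\left(s \right)} = \frac{2 s}{2 s} = 2 s \frac{1}{2 s} = 1$)
$j{\left(q \right)} = \frac{1}{4}$ ($j{\left(q \right)} = \frac{1}{4} \cdot 1 = \frac{1}{4}$)
$Y = -11775$ ($Y = -7018 - 4757 = -11775$)
$\left(\frac{Y + 16834}{11298 + 24946} + j{\left(-105 \right)}\right) \left(-4713 - 39603\right) = \left(\frac{-11775 + 16834}{11298 + 24946} + \frac{1}{4}\right) \left(-4713 - 39603\right) = \left(\frac{5059}{36244} + \frac{1}{4}\right) \left(-44316\right) = \frac{3530}{9061} \left(-44316\right) = - \frac{156435480}{9061}$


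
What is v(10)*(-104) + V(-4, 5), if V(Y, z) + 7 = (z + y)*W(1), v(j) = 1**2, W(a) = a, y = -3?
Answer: -109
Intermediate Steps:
v(j) = 1
V(Y, z) = -10 + z (V(Y, z) = -7 + (z - 3)*1 = -7 + (-3 + z)*1 = -7 + (-3 + z) = -10 + z)
v(10)*(-104) + V(-4, 5) = 1*(-104) + (-10 + 5) = -104 - 5 = -109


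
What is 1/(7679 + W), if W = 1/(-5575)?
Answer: 5575/42810424 ≈ 0.00013023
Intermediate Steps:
W = -1/5575 ≈ -0.00017937
1/(7679 + W) = 1/(7679 - 1/5575) = 1/(42810424/5575) = 5575/42810424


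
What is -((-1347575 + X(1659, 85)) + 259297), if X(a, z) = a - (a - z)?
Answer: 1088193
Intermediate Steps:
X(a, z) = z (X(a, z) = a + (z - a) = z)
-((-1347575 + X(1659, 85)) + 259297) = -((-1347575 + 85) + 259297) = -(-1347490 + 259297) = -1*(-1088193) = 1088193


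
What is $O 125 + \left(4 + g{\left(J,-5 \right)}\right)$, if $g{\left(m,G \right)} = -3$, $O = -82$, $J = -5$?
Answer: $-10249$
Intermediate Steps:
$O 125 + \left(4 + g{\left(J,-5 \right)}\right) = \left(-82\right) 125 + \left(4 - 3\right) = -10250 + 1 = -10249$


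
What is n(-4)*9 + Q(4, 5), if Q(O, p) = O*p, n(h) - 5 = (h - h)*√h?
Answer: 65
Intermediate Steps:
n(h) = 5 (n(h) = 5 + (h - h)*√h = 5 + 0*√h = 5 + 0 = 5)
n(-4)*9 + Q(4, 5) = 5*9 + 4*5 = 45 + 20 = 65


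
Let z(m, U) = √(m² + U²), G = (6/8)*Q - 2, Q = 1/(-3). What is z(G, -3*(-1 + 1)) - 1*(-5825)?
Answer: 23309/4 ≈ 5827.3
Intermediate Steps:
Q = -⅓ ≈ -0.33333
G = -9/4 (G = (6/8)*(-⅓) - 2 = (6*(⅛))*(-⅓) - 2 = (¾)*(-⅓) - 2 = -¼ - 2 = -9/4 ≈ -2.2500)
z(m, U) = √(U² + m²)
z(G, -3*(-1 + 1)) - 1*(-5825) = √((-3*(-1 + 1))² + (-9/4)²) - 1*(-5825) = √((-3*0)² + 81/16) + 5825 = √(0² + 81/16) + 5825 = √(0 + 81/16) + 5825 = √(81/16) + 5825 = 9/4 + 5825 = 23309/4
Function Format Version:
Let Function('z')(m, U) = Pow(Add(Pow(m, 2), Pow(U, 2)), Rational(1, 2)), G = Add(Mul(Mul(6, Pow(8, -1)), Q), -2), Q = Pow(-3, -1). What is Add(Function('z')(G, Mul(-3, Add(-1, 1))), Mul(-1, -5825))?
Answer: Rational(23309, 4) ≈ 5827.3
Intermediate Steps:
Q = Rational(-1, 3) ≈ -0.33333
G = Rational(-9, 4) (G = Add(Mul(Mul(6, Pow(8, -1)), Rational(-1, 3)), -2) = Add(Mul(Mul(6, Rational(1, 8)), Rational(-1, 3)), -2) = Add(Mul(Rational(3, 4), Rational(-1, 3)), -2) = Add(Rational(-1, 4), -2) = Rational(-9, 4) ≈ -2.2500)
Function('z')(m, U) = Pow(Add(Pow(U, 2), Pow(m, 2)), Rational(1, 2))
Add(Function('z')(G, Mul(-3, Add(-1, 1))), Mul(-1, -5825)) = Add(Pow(Add(Pow(Mul(-3, Add(-1, 1)), 2), Pow(Rational(-9, 4), 2)), Rational(1, 2)), Mul(-1, -5825)) = Add(Pow(Add(Pow(Mul(-3, 0), 2), Rational(81, 16)), Rational(1, 2)), 5825) = Add(Pow(Add(Pow(0, 2), Rational(81, 16)), Rational(1, 2)), 5825) = Add(Pow(Add(0, Rational(81, 16)), Rational(1, 2)), 5825) = Add(Pow(Rational(81, 16), Rational(1, 2)), 5825) = Add(Rational(9, 4), 5825) = Rational(23309, 4)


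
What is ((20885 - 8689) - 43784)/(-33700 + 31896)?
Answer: 7897/451 ≈ 17.510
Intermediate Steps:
((20885 - 8689) - 43784)/(-33700 + 31896) = (12196 - 43784)/(-1804) = -31588*(-1/1804) = 7897/451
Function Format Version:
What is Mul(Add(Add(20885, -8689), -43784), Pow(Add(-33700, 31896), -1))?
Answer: Rational(7897, 451) ≈ 17.510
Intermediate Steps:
Mul(Add(Add(20885, -8689), -43784), Pow(Add(-33700, 31896), -1)) = Mul(Add(12196, -43784), Pow(-1804, -1)) = Mul(-31588, Rational(-1, 1804)) = Rational(7897, 451)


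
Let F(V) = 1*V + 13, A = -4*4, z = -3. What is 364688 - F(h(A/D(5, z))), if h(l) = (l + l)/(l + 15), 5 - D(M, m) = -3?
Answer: 4740779/13 ≈ 3.6468e+5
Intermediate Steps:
D(M, m) = 8 (D(M, m) = 5 - 1*(-3) = 5 + 3 = 8)
A = -16
h(l) = 2*l/(15 + l) (h(l) = (2*l)/(15 + l) = 2*l/(15 + l))
F(V) = 13 + V (F(V) = V + 13 = 13 + V)
364688 - F(h(A/D(5, z))) = 364688 - (13 + 2*(-16/8)/(15 - 16/8)) = 364688 - (13 + 2*(-16*⅛)/(15 - 16*⅛)) = 364688 - (13 + 2*(-2)/(15 - 2)) = 364688 - (13 + 2*(-2)/13) = 364688 - (13 + 2*(-2)*(1/13)) = 364688 - (13 - 4/13) = 364688 - 1*165/13 = 364688 - 165/13 = 4740779/13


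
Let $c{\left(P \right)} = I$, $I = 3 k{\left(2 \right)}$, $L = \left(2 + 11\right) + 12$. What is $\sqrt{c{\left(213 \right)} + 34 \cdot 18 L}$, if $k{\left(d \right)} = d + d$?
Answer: $4 \sqrt{957} \approx 123.74$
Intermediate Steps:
$k{\left(d \right)} = 2 d$
$L = 25$ ($L = 13 + 12 = 25$)
$I = 12$ ($I = 3 \cdot 2 \cdot 2 = 3 \cdot 4 = 12$)
$c{\left(P \right)} = 12$
$\sqrt{c{\left(213 \right)} + 34 \cdot 18 L} = \sqrt{12 + 34 \cdot 18 \cdot 25} = \sqrt{12 + 612 \cdot 25} = \sqrt{12 + 15300} = \sqrt{15312} = 4 \sqrt{957}$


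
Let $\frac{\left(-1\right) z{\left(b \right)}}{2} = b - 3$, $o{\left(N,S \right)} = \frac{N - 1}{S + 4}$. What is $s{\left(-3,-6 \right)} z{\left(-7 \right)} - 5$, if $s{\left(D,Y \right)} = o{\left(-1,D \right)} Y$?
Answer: $235$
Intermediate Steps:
$o{\left(N,S \right)} = \frac{-1 + N}{4 + S}$
$z{\left(b \right)} = 6 - 2 b$ ($z{\left(b \right)} = - 2 \left(b - 3\right) = - 2 \left(-3 + b\right) = 6 - 2 b$)
$s{\left(D,Y \right)} = - \frac{2 Y}{4 + D}$ ($s{\left(D,Y \right)} = \frac{-1 - 1}{4 + D} Y = \frac{1}{4 + D} \left(-2\right) Y = - \frac{2}{4 + D} Y = - \frac{2 Y}{4 + D}$)
$s{\left(-3,-6 \right)} z{\left(-7 \right)} - 5 = \left(-2\right) \left(-6\right) \frac{1}{4 - 3} \left(6 - -14\right) - 5 = \left(-2\right) \left(-6\right) 1^{-1} \left(6 + 14\right) - 5 = \left(-2\right) \left(-6\right) 1 \cdot 20 - 5 = 12 \cdot 20 - 5 = 240 - 5 = 235$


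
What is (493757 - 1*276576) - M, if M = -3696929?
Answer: 3914110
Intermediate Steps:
(493757 - 1*276576) - M = (493757 - 1*276576) - 1*(-3696929) = (493757 - 276576) + 3696929 = 217181 + 3696929 = 3914110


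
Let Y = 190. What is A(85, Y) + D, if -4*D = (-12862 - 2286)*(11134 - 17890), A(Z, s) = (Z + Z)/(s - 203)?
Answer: -332604806/13 ≈ -2.5585e+7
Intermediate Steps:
A(Z, s) = 2*Z/(-203 + s) (A(Z, s) = (2*Z)/(-203 + s) = 2*Z/(-203 + s))
D = -25584972 (D = -(-12862 - 2286)*(11134 - 17890)/4 = -(-3787)*(-6756) = -1/4*102339888 = -25584972)
A(85, Y) + D = 2*85/(-203 + 190) - 25584972 = 2*85/(-13) - 25584972 = 2*85*(-1/13) - 25584972 = -170/13 - 25584972 = -332604806/13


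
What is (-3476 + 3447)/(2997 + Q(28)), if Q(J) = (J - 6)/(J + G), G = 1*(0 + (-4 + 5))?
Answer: -841/86935 ≈ -0.0096739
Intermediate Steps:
G = 1 (G = 1*(0 + 1) = 1*1 = 1)
Q(J) = (-6 + J)/(1 + J) (Q(J) = (J - 6)/(J + 1) = (-6 + J)/(1 + J))
(-3476 + 3447)/(2997 + Q(28)) = (-3476 + 3447)/(2997 + (-6 + 28)/(1 + 28)) = -29/(2997 + 22/29) = -29/86935/29 = -29*29/86935 = -841/86935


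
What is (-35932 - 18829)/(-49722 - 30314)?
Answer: 54761/80036 ≈ 0.68420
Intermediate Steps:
(-35932 - 18829)/(-49722 - 30314) = -54761/(-80036) = -54761*(-1/80036) = 54761/80036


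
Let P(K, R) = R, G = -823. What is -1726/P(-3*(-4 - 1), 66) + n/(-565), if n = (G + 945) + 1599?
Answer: -544388/18645 ≈ -29.198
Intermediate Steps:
n = 1721 (n = (-823 + 945) + 1599 = 122 + 1599 = 1721)
-1726/P(-3*(-4 - 1), 66) + n/(-565) = -1726/66 + 1721/(-565) = -1726*1/66 + 1721*(-1/565) = -863/33 - 1721/565 = -544388/18645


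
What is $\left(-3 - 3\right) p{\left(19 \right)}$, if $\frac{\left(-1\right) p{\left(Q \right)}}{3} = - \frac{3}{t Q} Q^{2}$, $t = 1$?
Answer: $-1026$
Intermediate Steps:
$p{\left(Q \right)} = 9 Q$ ($p{\left(Q \right)} = - 3 - \frac{3}{1 Q} Q^{2} = - 3 - \frac{3}{Q} Q^{2} = - 3 \left(- 3 Q\right) = 9 Q$)
$\left(-3 - 3\right) p{\left(19 \right)} = \left(-3 - 3\right) 9 \cdot 19 = \left(-6\right) 171 = -1026$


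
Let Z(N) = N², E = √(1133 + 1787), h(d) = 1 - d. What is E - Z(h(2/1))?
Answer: -1 + 2*√730 ≈ 53.037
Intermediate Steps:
E = 2*√730 (E = √2920 = 2*√730 ≈ 54.037)
E - Z(h(2/1)) = 2*√730 - (1 - 2/1)² = 2*√730 - (1 - 2)² = 2*√730 - 1*(-1)² = 2*√730 - 1*1 = 2*√730 - 1 = -1 + 2*√730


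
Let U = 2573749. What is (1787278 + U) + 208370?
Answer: 4569397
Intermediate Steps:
(1787278 + U) + 208370 = (1787278 + 2573749) + 208370 = 4361027 + 208370 = 4569397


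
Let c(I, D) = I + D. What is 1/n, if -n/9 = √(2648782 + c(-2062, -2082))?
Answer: -√2644638/23801742 ≈ -6.8324e-5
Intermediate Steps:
c(I, D) = D + I
n = -9*√2644638 (n = -9*√(2648782 + (-2082 - 2062)) = -9*√(2648782 - 4144) = -9*√2644638 ≈ -14636.)
1/n = 1/(-9*√2644638) = -√2644638/23801742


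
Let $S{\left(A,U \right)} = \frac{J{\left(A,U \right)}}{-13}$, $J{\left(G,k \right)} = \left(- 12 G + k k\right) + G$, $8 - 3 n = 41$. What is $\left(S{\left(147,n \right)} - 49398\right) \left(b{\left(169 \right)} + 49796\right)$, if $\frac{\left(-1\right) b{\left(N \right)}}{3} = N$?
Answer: $- \frac{31578377942}{13} \approx -2.4291 \cdot 10^{9}$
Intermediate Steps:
$n = -11$ ($n = \frac{8}{3} - \frac{41}{3} = -11$)
$J{\left(G,k \right)} = k^{2} - 11 G$ ($J{\left(G,k \right)} = \left(- 12 G + k^{2}\right) + G = \left(k^{2} - 12 G\right) + G = k^{2} - 11 G$)
$b{\left(N \right)} = - 3 N$
$S{\left(A,U \right)} = - \frac{U^{2}}{13} + \frac{11 A}{13}$ ($S{\left(A,U \right)} = \frac{U^{2} - 11 A}{-13} = \left(U^{2} - 11 A\right) \left(- \frac{1}{13}\right) = - \frac{U^{2}}{13} + \frac{11 A}{13}$)
$\left(S{\left(147,n \right)} - 49398\right) \left(b{\left(169 \right)} + 49796\right) = \left(\left(- \frac{\left(-11\right)^{2}}{13} + \frac{11}{13} \cdot 147\right) - 49398\right) \left(\left(-3\right) 169 + 49796\right) = \left(\left(\left(- \frac{1}{13}\right) 121 + \frac{1617}{13}\right) - 49398\right) \left(-507 + 49796\right) = \left(\left(- \frac{121}{13} + \frac{1617}{13}\right) - 49398\right) 49289 = \left(\frac{1496}{13} - 49398\right) 49289 = \left(- \frac{640678}{13}\right) 49289 = - \frac{31578377942}{13}$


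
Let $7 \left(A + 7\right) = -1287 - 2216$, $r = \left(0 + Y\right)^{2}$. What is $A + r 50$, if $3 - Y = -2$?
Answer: $\frac{5198}{7} \approx 742.57$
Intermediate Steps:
$Y = 5$ ($Y = 3 - -2 = 3 + 2 = 5$)
$r = 25$ ($r = \left(0 + 5\right)^{2} = 5^{2} = 25$)
$A = - \frac{3552}{7}$ ($A = -7 + \frac{-1287 - 2216}{7} = -7 + \frac{1}{7} \left(-3503\right) = -7 - \frac{3503}{7} = - \frac{3552}{7} \approx -507.43$)
$A + r 50 = - \frac{3552}{7} + 25 \cdot 50 = - \frac{3552}{7} + 1250 = \frac{5198}{7}$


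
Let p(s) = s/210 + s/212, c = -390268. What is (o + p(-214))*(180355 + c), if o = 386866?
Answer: -301280852125913/3710 ≈ -8.1208e+10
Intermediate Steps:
p(s) = 211*s/22260 (p(s) = s*(1/210) + s*(1/212) = s/210 + s/212 = 211*s/22260)
(o + p(-214))*(180355 + c) = (386866 + (211/22260)*(-214))*(180355 - 390268) = (386866 - 22577/11130)*(-209913) = (4305796003/11130)*(-209913) = -301280852125913/3710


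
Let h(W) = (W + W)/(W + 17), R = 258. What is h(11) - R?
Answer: -3601/14 ≈ -257.21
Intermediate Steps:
h(W) = 2*W/(17 + W) (h(W) = (2*W)/(17 + W) = 2*W/(17 + W))
h(11) - R = 2*11/(17 + 11) - 1*258 = 2*11/28 - 258 = 2*11*(1/28) - 258 = 11/14 - 258 = -3601/14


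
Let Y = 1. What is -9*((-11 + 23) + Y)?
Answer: -117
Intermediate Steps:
-9*((-11 + 23) + Y) = -9*((-11 + 23) + 1) = -9*(12 + 1) = -9*13 = -117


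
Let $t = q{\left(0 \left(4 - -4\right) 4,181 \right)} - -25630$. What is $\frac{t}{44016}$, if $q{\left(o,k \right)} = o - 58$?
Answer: $\frac{2131}{3668} \approx 0.58097$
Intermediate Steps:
$q{\left(o,k \right)} = -58 + o$
$t = 25572$ ($t = \left(-58 + 0 \left(4 - -4\right) 4\right) - -25630 = \left(-58 + 0 \left(4 + 4\right) 4\right) + 25630 = \left(-58 + 0 \cdot 8 \cdot 4\right) + 25630 = \left(-58 + 0 \cdot 4\right) + 25630 = \left(-58 + 0\right) + 25630 = -58 + 25630 = 25572$)
$\frac{t}{44016} = \frac{25572}{44016} = 25572 \cdot \frac{1}{44016} = \frac{2131}{3668}$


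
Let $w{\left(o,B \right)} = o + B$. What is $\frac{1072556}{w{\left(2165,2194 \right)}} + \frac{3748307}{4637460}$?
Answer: $\frac{1663424805991}{6738229380} \approx 246.86$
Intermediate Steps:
$w{\left(o,B \right)} = B + o$
$\frac{1072556}{w{\left(2165,2194 \right)}} + \frac{3748307}{4637460} = \frac{1072556}{2194 + 2165} + \frac{3748307}{4637460} = \frac{1072556}{4359} + 3748307 \cdot \frac{1}{4637460} = 1072556 \cdot \frac{1}{4359} + \frac{3748307}{4637460} = \frac{1072556}{4359} + \frac{3748307}{4637460} = \frac{1663424805991}{6738229380}$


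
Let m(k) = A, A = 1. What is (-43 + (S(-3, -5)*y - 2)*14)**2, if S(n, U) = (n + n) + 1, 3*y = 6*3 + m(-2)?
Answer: 2380849/9 ≈ 2.6454e+5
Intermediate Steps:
m(k) = 1
y = 19/3 (y = (6*3 + 1)/3 = (18 + 1)/3 = (1/3)*19 = 19/3 ≈ 6.3333)
S(n, U) = 1 + 2*n (S(n, U) = 2*n + 1 = 1 + 2*n)
(-43 + (S(-3, -5)*y - 2)*14)**2 = (-43 + ((1 + 2*(-3))*(19/3) - 2)*14)**2 = (-43 + ((1 - 6)*(19/3) - 2)*14)**2 = (-43 + (-5*19/3 - 2)*14)**2 = (-43 + (-95/3 - 2)*14)**2 = (-43 - 101/3*14)**2 = (-43 - 1414/3)**2 = (-1543/3)**2 = 2380849/9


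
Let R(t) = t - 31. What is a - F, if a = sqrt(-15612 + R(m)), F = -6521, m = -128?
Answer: 6521 + I*sqrt(15771) ≈ 6521.0 + 125.58*I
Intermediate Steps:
R(t) = -31 + t
a = I*sqrt(15771) (a = sqrt(-15612 + (-31 - 128)) = sqrt(-15612 - 159) = sqrt(-15771) = I*sqrt(15771) ≈ 125.58*I)
a - F = I*sqrt(15771) - 1*(-6521) = I*sqrt(15771) + 6521 = 6521 + I*sqrt(15771)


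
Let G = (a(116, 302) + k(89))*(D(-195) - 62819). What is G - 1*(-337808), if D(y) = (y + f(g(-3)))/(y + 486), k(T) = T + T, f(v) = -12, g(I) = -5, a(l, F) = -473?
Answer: 1830353416/97 ≈ 1.8870e+7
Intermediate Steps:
k(T) = 2*T
D(y) = (-12 + y)/(486 + y) (D(y) = (y - 12)/(y + 486) = (-12 + y)/(486 + y))
G = 1797586040/97 (G = (-473 + 2*89)*((-12 - 195)/(486 - 195) - 62819) = (-473 + 178)*(-207/291 - 62819) = -295*((1/291)*(-207) - 62819) = -295*(-69/97 - 62819) = -295*(-6093512/97) = 1797586040/97 ≈ 1.8532e+7)
G - 1*(-337808) = 1797586040/97 - 1*(-337808) = 1797586040/97 + 337808 = 1830353416/97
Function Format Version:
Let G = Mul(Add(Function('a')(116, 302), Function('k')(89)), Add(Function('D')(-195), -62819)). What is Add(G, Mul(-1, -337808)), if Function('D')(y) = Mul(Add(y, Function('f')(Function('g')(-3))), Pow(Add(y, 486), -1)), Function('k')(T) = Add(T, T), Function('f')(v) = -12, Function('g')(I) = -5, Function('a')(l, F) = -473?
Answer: Rational(1830353416, 97) ≈ 1.8870e+7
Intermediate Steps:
Function('k')(T) = Mul(2, T)
Function('D')(y) = Mul(Pow(Add(486, y), -1), Add(-12, y)) (Function('D')(y) = Mul(Add(y, -12), Pow(Add(y, 486), -1)) = Mul(Add(-12, y), Pow(Add(486, y), -1)) = Mul(Pow(Add(486, y), -1), Add(-12, y)))
G = Rational(1797586040, 97) (G = Mul(Add(-473, Mul(2, 89)), Add(Mul(Pow(Add(486, -195), -1), Add(-12, -195)), -62819)) = Mul(Add(-473, 178), Add(Mul(Pow(291, -1), -207), -62819)) = Mul(-295, Add(Mul(Rational(1, 291), -207), -62819)) = Mul(-295, Add(Rational(-69, 97), -62819)) = Mul(-295, Rational(-6093512, 97)) = Rational(1797586040, 97) ≈ 1.8532e+7)
Add(G, Mul(-1, -337808)) = Add(Rational(1797586040, 97), Mul(-1, -337808)) = Add(Rational(1797586040, 97), 337808) = Rational(1830353416, 97)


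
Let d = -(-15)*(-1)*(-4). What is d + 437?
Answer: 497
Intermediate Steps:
d = 60 (d = -5*3*(-4) = -15*(-4) = 60)
d + 437 = 60 + 437 = 497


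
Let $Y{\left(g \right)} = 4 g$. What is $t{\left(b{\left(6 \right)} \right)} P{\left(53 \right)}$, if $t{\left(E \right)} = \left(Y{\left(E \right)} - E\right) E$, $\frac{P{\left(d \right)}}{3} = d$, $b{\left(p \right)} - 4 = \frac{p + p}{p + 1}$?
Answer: $\frac{763200}{49} \approx 15576.0$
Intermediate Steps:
$b{\left(p \right)} = 4 + \frac{2 p}{1 + p}$ ($b{\left(p \right)} = 4 + \frac{p + p}{p + 1} = 4 + \frac{2 p}{1 + p}$)
$P{\left(d \right)} = 3 d$
$t{\left(E \right)} = 3 E^{2}$ ($t{\left(E \right)} = \left(4 E - E\right) E = 3 E E = 3 E^{2}$)
$t{\left(b{\left(6 \right)} \right)} P{\left(53 \right)} = 3 \left(\frac{2 \left(2 + 3 \cdot 6\right)}{1 + 6}\right)^{2} \cdot 3 \cdot 53 = 3 \left(\frac{2 \left(2 + 18\right)}{7}\right)^{2} \cdot 159 = 3 \left(2 \cdot \frac{1}{7} \cdot 20\right)^{2} \cdot 159 = 3 \left(\frac{40}{7}\right)^{2} \cdot 159 = 3 \cdot \frac{1600}{49} \cdot 159 = \frac{4800}{49} \cdot 159 = \frac{763200}{49}$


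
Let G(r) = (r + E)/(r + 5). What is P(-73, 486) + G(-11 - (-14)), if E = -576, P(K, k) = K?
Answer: -1157/8 ≈ -144.63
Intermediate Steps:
G(r) = (-576 + r)/(5 + r) (G(r) = (r - 576)/(r + 5) = (-576 + r)/(5 + r))
P(-73, 486) + G(-11 - (-14)) = -73 + (-576 + (-11 - (-14)))/(5 + (-11 - (-14))) = -73 + (-576 + (-11 - 7*(-2)))/(5 + (-11 - 7*(-2))) = -73 + (-576 + (-11 + 14))/(5 + (-11 + 14)) = -73 + (-576 + 3)/(5 + 3) = -73 - 573/8 = -1157/8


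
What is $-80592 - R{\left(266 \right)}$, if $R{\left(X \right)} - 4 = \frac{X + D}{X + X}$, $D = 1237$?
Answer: $- \frac{42878575}{532} \approx -80599.0$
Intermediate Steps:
$R{\left(X \right)} = 4 + \frac{1237 + X}{2 X}$ ($R{\left(X \right)} = 4 + \frac{X + 1237}{X + X} = 4 + \frac{1237 + X}{2 X}$)
$-80592 - R{\left(266 \right)} = -80592 - \frac{1237 + 9 \cdot 266}{2 \cdot 266} = -80592 - \frac{1}{2} \cdot \frac{1}{266} \left(1237 + 2394\right) = -80592 - \frac{1}{2} \cdot \frac{1}{266} \cdot 3631 = -80592 - \frac{3631}{532} = - \frac{42878575}{532}$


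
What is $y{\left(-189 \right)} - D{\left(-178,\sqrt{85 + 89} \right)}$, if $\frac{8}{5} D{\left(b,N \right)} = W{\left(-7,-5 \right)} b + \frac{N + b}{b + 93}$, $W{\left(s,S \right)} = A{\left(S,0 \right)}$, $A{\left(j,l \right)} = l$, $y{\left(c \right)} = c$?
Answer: $- \frac{12941}{68} + \frac{\sqrt{174}}{136} \approx -190.21$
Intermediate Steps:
$W{\left(s,S \right)} = 0$
$D{\left(b,N \right)} = \frac{5 \left(N + b\right)}{8 \left(93 + b\right)}$ ($D{\left(b,N \right)} = \frac{5 \left(0 b + \frac{N + b}{b + 93}\right)}{8} = \frac{5 \left(0 + \frac{N + b}{93 + b}\right)}{8} = \frac{5 \frac{N + b}{93 + b}}{8} = \frac{5 \left(N + b\right)}{8 \left(93 + b\right)}$)
$y{\left(-189 \right)} - D{\left(-178,\sqrt{85 + 89} \right)} = -189 - \frac{5 \left(\sqrt{85 + 89} - 178\right)}{8 \left(93 - 178\right)} = -189 - \frac{5 \left(\sqrt{174} - 178\right)}{8 \left(-85\right)} = -189 - \frac{5}{8} \left(- \frac{1}{85}\right) \left(-178 + \sqrt{174}\right) = -189 - \left(\frac{89}{68} - \frac{\sqrt{174}}{136}\right) = - \frac{12941}{68} + \frac{\sqrt{174}}{136}$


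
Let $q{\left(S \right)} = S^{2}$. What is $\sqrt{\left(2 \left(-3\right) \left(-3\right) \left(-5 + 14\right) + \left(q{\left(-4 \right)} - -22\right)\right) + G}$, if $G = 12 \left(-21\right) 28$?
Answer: $2 i \sqrt{1714} \approx 82.801 i$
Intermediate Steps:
$G = -7056$ ($G = \left(-252\right) 28 = -7056$)
$\sqrt{\left(2 \left(-3\right) \left(-3\right) \left(-5 + 14\right) + \left(q{\left(-4 \right)} - -22\right)\right) + G} = \sqrt{\left(2 \left(-3\right) \left(-3\right) \left(-5 + 14\right) + \left(\left(-4\right)^{2} - -22\right)\right) - 7056} = \sqrt{\left(\left(-6\right) \left(-3\right) 9 + \left(16 + 22\right)\right) - 7056} = \sqrt{\left(18 \cdot 9 + 38\right) - 7056} = \sqrt{\left(162 + 38\right) - 7056} = \sqrt{200 - 7056} = \sqrt{-6856} = 2 i \sqrt{1714}$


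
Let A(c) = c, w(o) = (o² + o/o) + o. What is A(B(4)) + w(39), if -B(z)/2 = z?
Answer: 1553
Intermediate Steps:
B(z) = -2*z
w(o) = 1 + o + o² (w(o) = (o² + 1) + o = (1 + o²) + o = 1 + o + o²)
A(B(4)) + w(39) = -2*4 + (1 + 39 + 39²) = -8 + (1 + 39 + 1521) = -8 + 1561 = 1553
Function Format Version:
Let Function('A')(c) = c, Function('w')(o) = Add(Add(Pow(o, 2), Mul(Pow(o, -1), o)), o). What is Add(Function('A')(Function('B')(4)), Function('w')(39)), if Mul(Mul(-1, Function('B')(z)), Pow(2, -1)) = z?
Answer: 1553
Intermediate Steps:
Function('B')(z) = Mul(-2, z)
Function('w')(o) = Add(1, o, Pow(o, 2)) (Function('w')(o) = Add(Add(Pow(o, 2), 1), o) = Add(Add(1, Pow(o, 2)), o) = Add(1, o, Pow(o, 2)))
Add(Function('A')(Function('B')(4)), Function('w')(39)) = Add(Mul(-2, 4), Add(1, 39, Pow(39, 2))) = Add(-8, Add(1, 39, 1521)) = Add(-8, 1561) = 1553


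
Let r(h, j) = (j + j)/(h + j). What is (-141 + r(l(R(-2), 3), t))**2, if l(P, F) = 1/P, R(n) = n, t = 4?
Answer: 942841/49 ≈ 19242.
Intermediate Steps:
l(P, F) = 1/P
r(h, j) = 2*j/(h + j) (r(h, j) = (2*j)/(h + j) = 2*j/(h + j))
(-141 + r(l(R(-2), 3), t))**2 = (-141 + 2*4/(1/(-2) + 4))**2 = (-141 + 2*4/(-1/2 + 4))**2 = (-141 + 2*4/(7/2))**2 = (-141 + 2*4*(2/7))**2 = (-141 + 16/7)**2 = (-971/7)**2 = 942841/49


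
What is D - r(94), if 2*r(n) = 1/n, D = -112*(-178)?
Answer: 3747967/188 ≈ 19936.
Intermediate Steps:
D = 19936
r(n) = 1/(2*n)
D - r(94) = 19936 - 1/(2*94) = 19936 - 1*1/188 = 19936 - 1/188 = 3747967/188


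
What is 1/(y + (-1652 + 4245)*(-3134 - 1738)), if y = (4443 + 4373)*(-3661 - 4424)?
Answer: -1/83910456 ≈ -1.1917e-8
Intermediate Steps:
y = -71277360 (y = 8816*(-8085) = -71277360)
1/(y + (-1652 + 4245)*(-3134 - 1738)) = 1/(-71277360 + (-1652 + 4245)*(-3134 - 1738)) = 1/(-71277360 + 2593*(-4872)) = 1/(-71277360 - 12633096) = 1/(-83910456) = -1/83910456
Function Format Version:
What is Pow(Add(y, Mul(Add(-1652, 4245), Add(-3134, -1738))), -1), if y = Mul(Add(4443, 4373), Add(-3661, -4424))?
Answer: Rational(-1, 83910456) ≈ -1.1917e-8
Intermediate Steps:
y = -71277360 (y = Mul(8816, -8085) = -71277360)
Pow(Add(y, Mul(Add(-1652, 4245), Add(-3134, -1738))), -1) = Pow(Add(-71277360, Mul(Add(-1652, 4245), Add(-3134, -1738))), -1) = Pow(Add(-71277360, Mul(2593, -4872)), -1) = Pow(Add(-71277360, -12633096), -1) = Pow(-83910456, -1) = Rational(-1, 83910456)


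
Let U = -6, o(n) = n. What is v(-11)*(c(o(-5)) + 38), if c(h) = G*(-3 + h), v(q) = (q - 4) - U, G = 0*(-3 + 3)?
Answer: -342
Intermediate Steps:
G = 0 (G = 0*0 = 0)
v(q) = 2 + q (v(q) = (q - 4) - 1*(-6) = (-4 + q) + 6 = 2 + q)
c(h) = 0 (c(h) = 0*(-3 + h) = 0)
v(-11)*(c(o(-5)) + 38) = (2 - 11)*(0 + 38) = -9*38 = -342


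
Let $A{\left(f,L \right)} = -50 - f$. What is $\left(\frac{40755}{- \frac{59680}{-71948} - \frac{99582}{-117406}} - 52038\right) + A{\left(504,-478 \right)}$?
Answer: $- \frac{50130712934329}{1771439477} \approx -28299.0$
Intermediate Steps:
$\left(\frac{40755}{- \frac{59680}{-71948} - \frac{99582}{-117406}} - 52038\right) + A{\left(504,-478 \right)} = \left(\frac{40755}{- \frac{59680}{-71948} - \frac{99582}{-117406}} - 52038\right) - 554 = \left(\frac{40755}{\left(-59680\right) \left(- \frac{1}{71948}\right) - - \frac{49791}{58703}} - 52038\right) - 554 = \left(\frac{40755}{\frac{14920}{17987} + \frac{49791}{58703}} - 52038\right) - 554 = \left(\frac{40755}{\frac{1771439477}{1055890861}} - 52038\right) - 554 = \left(40755 \cdot \frac{1055890861}{1771439477} - 52038\right) - 554 = \left(\frac{43032832040055}{1771439477} - 52038\right) - 554 = - \frac{49149335464071}{1771439477} - 554 = - \frac{50130712934329}{1771439477}$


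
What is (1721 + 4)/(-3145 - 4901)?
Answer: -575/2682 ≈ -0.21439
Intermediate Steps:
(1721 + 4)/(-3145 - 4901) = 1725/(-8046) = 1725*(-1/8046) = -575/2682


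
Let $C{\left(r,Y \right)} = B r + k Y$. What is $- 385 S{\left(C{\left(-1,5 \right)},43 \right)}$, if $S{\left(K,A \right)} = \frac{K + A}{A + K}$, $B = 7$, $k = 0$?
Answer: $-385$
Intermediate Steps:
$C{\left(r,Y \right)} = 7 r$ ($C{\left(r,Y \right)} = 7 r + 0 Y = 7 r + 0 = 7 r$)
$S{\left(K,A \right)} = 1$ ($S{\left(K,A \right)} = \frac{A + K}{A + K} = 1$)
$- 385 S{\left(C{\left(-1,5 \right)},43 \right)} = \left(-385\right) 1 = -385$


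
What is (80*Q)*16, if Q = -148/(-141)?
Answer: 189440/141 ≈ 1343.5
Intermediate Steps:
Q = 148/141 (Q = -148*(-1/141) = 148/141 ≈ 1.0496)
(80*Q)*16 = (80*(148/141))*16 = (11840/141)*16 = 189440/141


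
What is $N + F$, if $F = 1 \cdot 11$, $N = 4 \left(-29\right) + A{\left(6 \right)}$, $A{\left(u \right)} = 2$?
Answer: $-103$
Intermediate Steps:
$N = -114$ ($N = 4 \left(-29\right) + 2 = -116 + 2 = -114$)
$F = 11$
$N + F = -114 + 11 = -103$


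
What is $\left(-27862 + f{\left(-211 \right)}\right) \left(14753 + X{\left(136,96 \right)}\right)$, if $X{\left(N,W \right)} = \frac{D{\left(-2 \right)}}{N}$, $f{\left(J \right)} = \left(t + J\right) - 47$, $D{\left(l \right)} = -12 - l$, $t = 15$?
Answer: $- \frac{28194907895}{68} \approx -4.1463 \cdot 10^{8}$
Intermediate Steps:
$f{\left(J \right)} = -32 + J$ ($f{\left(J \right)} = \left(15 + J\right) - 47 = -32 + J$)
$X{\left(N,W \right)} = - \frac{10}{N}$ ($X{\left(N,W \right)} = \frac{-12 - -2}{N} = \frac{-12 + 2}{N} = - \frac{10}{N}$)
$\left(-27862 + f{\left(-211 \right)}\right) \left(14753 + X{\left(136,96 \right)}\right) = \left(-27862 - 243\right) \left(14753 - \frac{10}{136}\right) = \left(-27862 - 243\right) \left(14753 - \frac{5}{68}\right) = - 28105 \left(14753 - \frac{5}{68}\right) = \left(-28105\right) \frac{1003199}{68} = - \frac{28194907895}{68}$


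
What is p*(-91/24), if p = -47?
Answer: 4277/24 ≈ 178.21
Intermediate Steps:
p*(-91/24) = -(-4277)/24 = -47*(-91/24) = 4277/24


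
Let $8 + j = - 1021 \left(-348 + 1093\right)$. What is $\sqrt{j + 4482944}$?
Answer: $\sqrt{3722291} \approx 1929.3$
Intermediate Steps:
$j = -760653$ ($j = -8 - 1021 \left(-348 + 1093\right) = -8 - 760645 = -760653$)
$\sqrt{j + 4482944} = \sqrt{-760653 + 4482944} = \sqrt{3722291}$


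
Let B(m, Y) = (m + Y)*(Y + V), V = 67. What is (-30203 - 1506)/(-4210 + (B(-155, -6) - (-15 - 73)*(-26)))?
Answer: 31709/16319 ≈ 1.9431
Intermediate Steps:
B(m, Y) = (67 + Y)*(Y + m) (B(m, Y) = (m + Y)*(Y + 67) = (Y + m)*(67 + Y) = (67 + Y)*(Y + m))
(-30203 - 1506)/(-4210 + (B(-155, -6) - (-15 - 73)*(-26))) = (-30203 - 1506)/(-4210 + (((-6)**2 + 67*(-6) + 67*(-155) - 6*(-155)) - (-15 - 73)*(-26))) = -31709/(-4210 + ((36 - 402 - 10385 + 930) - (-88)*(-26))) = -31709/(-4210 + (-9821 - 1*2288)) = -31709/(-4210 + (-9821 - 2288)) = -31709/(-4210 - 12109) = -31709/(-16319) = -31709*(-1/16319) = 31709/16319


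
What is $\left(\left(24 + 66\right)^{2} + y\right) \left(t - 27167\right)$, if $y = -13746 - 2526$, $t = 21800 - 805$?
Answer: $50437584$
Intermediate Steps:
$t = 20995$ ($t = 21800 - 805 = 20995$)
$y = -16272$
$\left(\left(24 + 66\right)^{2} + y\right) \left(t - 27167\right) = \left(\left(24 + 66\right)^{2} - 16272\right) \left(20995 - 27167\right) = \left(90^{2} - 16272\right) \left(-6172\right) = \left(8100 - 16272\right) \left(-6172\right) = \left(-8172\right) \left(-6172\right) = 50437584$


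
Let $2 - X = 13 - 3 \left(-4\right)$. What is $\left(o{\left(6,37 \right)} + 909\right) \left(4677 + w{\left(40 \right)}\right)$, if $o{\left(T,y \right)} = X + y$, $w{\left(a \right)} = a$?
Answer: $4353791$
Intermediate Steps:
$X = -23$ ($X = 2 - \left(13 - 3 \left(-4\right)\right) = 2 - \left(13 - -12\right) = 2 - \left(13 + 12\right) = 2 - 25 = -23$)
$o{\left(T,y \right)} = -23 + y$
$\left(o{\left(6,37 \right)} + 909\right) \left(4677 + w{\left(40 \right)}\right) = \left(\left(-23 + 37\right) + 909\right) \left(4677 + 40\right) = \left(14 + 909\right) 4717 = 923 \cdot 4717 = 4353791$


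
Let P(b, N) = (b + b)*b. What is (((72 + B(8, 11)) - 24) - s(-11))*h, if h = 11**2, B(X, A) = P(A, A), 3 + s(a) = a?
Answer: 36784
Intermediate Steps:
P(b, N) = 2*b**2 (P(b, N) = (2*b)*b = 2*b**2)
s(a) = -3 + a
B(X, A) = 2*A**2
h = 121
(((72 + B(8, 11)) - 24) - s(-11))*h = (((72 + 2*11**2) - 24) - (-3 - 11))*121 = (((72 + 2*121) - 24) - 1*(-14))*121 = (((72 + 242) - 24) + 14)*121 = ((314 - 24) + 14)*121 = (290 + 14)*121 = 304*121 = 36784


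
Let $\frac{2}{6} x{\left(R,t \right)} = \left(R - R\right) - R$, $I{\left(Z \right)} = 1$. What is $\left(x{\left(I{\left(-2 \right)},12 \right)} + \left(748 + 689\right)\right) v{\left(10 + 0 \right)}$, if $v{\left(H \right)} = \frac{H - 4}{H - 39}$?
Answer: $- \frac{8604}{29} \approx -296.69$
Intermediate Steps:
$x{\left(R,t \right)} = - 3 R$ ($x{\left(R,t \right)} = 3 \left(\left(R - R\right) - R\right) = 3 \left(0 - R\right) = 3 \left(- R\right) = - 3 R$)
$v{\left(H \right)} = \frac{-4 + H}{-39 + H}$
$\left(x{\left(I{\left(-2 \right)},12 \right)} + \left(748 + 689\right)\right) v{\left(10 + 0 \right)} = \left(\left(-3\right) 1 + \left(748 + 689\right)\right) \frac{-4 + \left(10 + 0\right)}{-39 + \left(10 + 0\right)} = \left(-3 + 1437\right) \frac{-4 + 10}{-39 + 10} = 1434 \frac{1}{-29} \cdot 6 = 1434 \left(\left(- \frac{1}{29}\right) 6\right) = 1434 \left(- \frac{6}{29}\right) = - \frac{8604}{29}$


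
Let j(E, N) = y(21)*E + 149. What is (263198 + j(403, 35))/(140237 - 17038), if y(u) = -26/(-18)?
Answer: 2375362/1108791 ≈ 2.1423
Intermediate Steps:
y(u) = 13/9 (y(u) = -26*(-1/18) = 13/9)
j(E, N) = 149 + 13*E/9 (j(E, N) = 13*E/9 + 149 = 149 + 13*E/9)
(263198 + j(403, 35))/(140237 - 17038) = (263198 + (149 + (13/9)*403))/(140237 - 17038) = (263198 + (149 + 5239/9))/123199 = (263198 + 6580/9)*(1/123199) = (2375362/9)*(1/123199) = 2375362/1108791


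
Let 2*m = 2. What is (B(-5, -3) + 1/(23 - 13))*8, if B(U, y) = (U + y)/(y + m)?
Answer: 164/5 ≈ 32.800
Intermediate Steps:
m = 1 (m = (½)*2 = 1)
B(U, y) = (U + y)/(1 + y) (B(U, y) = (U + y)/(y + 1) = (U + y)/(1 + y))
(B(-5, -3) + 1/(23 - 13))*8 = ((-5 - 3)/(1 - 3) + 1/(23 - 13))*8 = (-8/(-2) + 1/10)*8 = (-½*(-8) + ⅒)*8 = (4 + ⅒)*8 = (41/10)*8 = 164/5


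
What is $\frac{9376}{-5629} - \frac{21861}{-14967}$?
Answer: $- \frac{1919447}{9361027} \approx -0.20505$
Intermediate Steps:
$\frac{9376}{-5629} - \frac{21861}{-14967} = 9376 \left(- \frac{1}{5629}\right) - - \frac{2429}{1663} = - \frac{9376}{5629} + \frac{2429}{1663} = - \frac{1919447}{9361027}$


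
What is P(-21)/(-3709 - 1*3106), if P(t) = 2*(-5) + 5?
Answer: 1/1363 ≈ 0.00073368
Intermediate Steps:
P(t) = -5 (P(t) = -10 + 5 = -5)
P(-21)/(-3709 - 1*3106) = -5/(-3709 - 1*3106) = -5/(-3709 - 3106) = -5/(-6815) = -5*(-1/6815) = 1/1363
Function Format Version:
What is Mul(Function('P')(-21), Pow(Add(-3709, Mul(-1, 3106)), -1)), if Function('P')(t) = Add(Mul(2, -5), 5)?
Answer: Rational(1, 1363) ≈ 0.00073368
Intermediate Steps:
Function('P')(t) = -5 (Function('P')(t) = Add(-10, 5) = -5)
Mul(Function('P')(-21), Pow(Add(-3709, Mul(-1, 3106)), -1)) = Mul(-5, Pow(Add(-3709, Mul(-1, 3106)), -1)) = Mul(-5, Pow(Add(-3709, -3106), -1)) = Mul(-5, Pow(-6815, -1)) = Mul(-5, Rational(-1, 6815)) = Rational(1, 1363)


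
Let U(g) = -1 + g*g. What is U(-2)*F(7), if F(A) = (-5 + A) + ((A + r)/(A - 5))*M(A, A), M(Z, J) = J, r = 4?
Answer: 243/2 ≈ 121.50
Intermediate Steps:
U(g) = -1 + g**2
F(A) = -5 + A + A*(4 + A)/(-5 + A) (F(A) = (-5 + A) + ((A + 4)/(A - 5))*A = (-5 + A) + ((4 + A)/(-5 + A))*A = (-5 + A) + A*(4 + A)/(-5 + A) = -5 + A + A*(4 + A)/(-5 + A))
U(-2)*F(7) = (-1 + (-2)**2)*((25 - 6*7 + 2*7**2)/(-5 + 7)) = (-1 + 4)*((25 - 42 + 2*49)/2) = 3*((25 - 42 + 98)/2) = 3*((1/2)*81) = 3*(81/2) = 243/2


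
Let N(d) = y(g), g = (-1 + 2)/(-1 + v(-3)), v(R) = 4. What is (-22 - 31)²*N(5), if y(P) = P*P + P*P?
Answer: 5618/9 ≈ 624.22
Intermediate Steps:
g = ⅓ (g = (-1 + 2)/(-1 + 4) = 1/3 = 1*(⅓) = ⅓ ≈ 0.33333)
y(P) = 2*P² (y(P) = P² + P² = 2*P²)
N(d) = 2/9 (N(d) = 2*(⅓)² = 2*(⅑) = 2/9)
(-22 - 31)²*N(5) = (-22 - 31)²*(2/9) = (-53)²*(2/9) = 2809*(2/9) = 5618/9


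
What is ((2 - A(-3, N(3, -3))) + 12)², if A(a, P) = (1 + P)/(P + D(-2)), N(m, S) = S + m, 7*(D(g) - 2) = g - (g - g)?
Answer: 25921/144 ≈ 180.01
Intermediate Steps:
D(g) = 2 + g/7 (D(g) = 2 + (g - (g - g))/7 = 2 + (g - 1*0)/7 = 2 + (g + 0)/7 = 2 + g/7)
A(a, P) = (1 + P)/(12/7 + P) (A(a, P) = (1 + P)/(P + (2 + (⅐)*(-2))) = (1 + P)/(P + (2 - 2/7)) = (1 + P)/(P + 12/7) = (1 + P)/(12/7 + P))
((2 - A(-3, N(3, -3))) + 12)² = ((2 - 7*(1 + (-3 + 3))/(12 + 7*(-3 + 3))) + 12)² = ((2 - 7*(1 + 0)/(12 + 7*0)) + 12)² = ((2 - 7/(12 + 0)) + 12)² = ((2 - 7/12) + 12)² = (17/12 + 12)² = (161/12)² = 25921/144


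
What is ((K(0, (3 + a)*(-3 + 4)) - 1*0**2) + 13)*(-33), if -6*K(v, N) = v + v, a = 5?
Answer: -429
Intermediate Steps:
K(v, N) = -v/3 (K(v, N) = -(v + v)/6 = -v/3)
((K(0, (3 + a)*(-3 + 4)) - 1*0**2) + 13)*(-33) = ((-1/3*0 - 1*0**2) + 13)*(-33) = ((0 - 1*0) + 13)*(-33) = ((0 + 0) + 13)*(-33) = (0 + 13)*(-33) = 13*(-33) = -429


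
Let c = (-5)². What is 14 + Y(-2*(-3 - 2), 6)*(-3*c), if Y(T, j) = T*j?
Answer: -4486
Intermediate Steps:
c = 25
14 + Y(-2*(-3 - 2), 6)*(-3*c) = 14 + (-2*(-3 - 2)*6)*(-3*25) = 14 + (-2*(-5)*6)*(-75) = 14 + (10*6)*(-75) = 14 + 60*(-75) = 14 - 4500 = -4486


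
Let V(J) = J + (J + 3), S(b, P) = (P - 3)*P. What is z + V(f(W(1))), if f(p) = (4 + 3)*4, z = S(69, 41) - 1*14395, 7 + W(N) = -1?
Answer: -12778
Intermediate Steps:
W(N) = -8 (W(N) = -7 - 1 = -8)
S(b, P) = P*(-3 + P) (S(b, P) = (-3 + P)*P = P*(-3 + P))
z = -12837 (z = 41*(-3 + 41) - 1*14395 = 41*38 - 14395 = 1558 - 14395 = -12837)
f(p) = 28 (f(p) = 7*4 = 28)
V(J) = 3 + 2*J (V(J) = J + (3 + J) = 3 + 2*J)
z + V(f(W(1))) = -12837 + (3 + 2*28) = -12837 + (3 + 56) = -12837 + 59 = -12778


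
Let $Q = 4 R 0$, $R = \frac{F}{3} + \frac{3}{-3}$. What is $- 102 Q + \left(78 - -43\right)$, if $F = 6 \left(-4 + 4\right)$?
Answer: $121$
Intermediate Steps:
$F = 0$ ($F = 6 \cdot 0 = 0$)
$R = -1$ ($R = \frac{0}{3} + \frac{3}{-3} = 0 \cdot \frac{1}{3} + 3 \left(- \frac{1}{3}\right) = 0 - 1 = -1$)
$Q = 0$ ($Q = 4 \left(-1\right) 0 = \left(-4\right) 0 = 0$)
$- 102 Q + \left(78 - -43\right) = \left(-102\right) 0 + \left(78 - -43\right) = 0 + \left(78 + 43\right) = 0 + 121 = 121$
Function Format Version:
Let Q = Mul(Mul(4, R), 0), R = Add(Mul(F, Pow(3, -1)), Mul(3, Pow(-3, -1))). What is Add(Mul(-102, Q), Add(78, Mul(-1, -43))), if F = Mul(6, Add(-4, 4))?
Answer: 121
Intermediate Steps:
F = 0 (F = Mul(6, 0) = 0)
R = -1 (R = Add(Mul(0, Pow(3, -1)), Mul(3, Pow(-3, -1))) = Add(Mul(0, Rational(1, 3)), Mul(3, Rational(-1, 3))) = Add(0, -1) = -1)
Q = 0 (Q = Mul(Mul(4, -1), 0) = Mul(-4, 0) = 0)
Add(Mul(-102, Q), Add(78, Mul(-1, -43))) = Add(Mul(-102, 0), Add(78, Mul(-1, -43))) = Add(0, Add(78, 43)) = Add(0, 121) = 121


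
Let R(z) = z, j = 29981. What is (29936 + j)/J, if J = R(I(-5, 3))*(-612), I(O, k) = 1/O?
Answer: 299585/612 ≈ 489.52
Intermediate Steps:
J = 612/5 (J = -612/(-5) = -⅕*(-612) = 612/5 ≈ 122.40)
(29936 + j)/J = (29936 + 29981)/(612/5) = 59917*(5/612) = 299585/612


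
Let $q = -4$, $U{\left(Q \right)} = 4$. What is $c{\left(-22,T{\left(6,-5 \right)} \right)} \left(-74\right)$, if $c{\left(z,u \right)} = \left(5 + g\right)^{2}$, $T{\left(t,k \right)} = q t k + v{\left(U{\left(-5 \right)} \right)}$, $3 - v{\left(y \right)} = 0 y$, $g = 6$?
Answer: $-8954$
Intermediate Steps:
$v{\left(y \right)} = 3$ ($v{\left(y \right)} = 3 - 0 y = 3 - 0 = 3 + 0 = 3$)
$T{\left(t,k \right)} = 3 - 4 k t$ ($T{\left(t,k \right)} = - 4 t k + 3 = - 4 k t + 3 = 3 - 4 k t$)
$c{\left(z,u \right)} = 121$ ($c{\left(z,u \right)} = \left(5 + 6\right)^{2} = 11^{2} = 121$)
$c{\left(-22,T{\left(6,-5 \right)} \right)} \left(-74\right) = 121 \left(-74\right) = -8954$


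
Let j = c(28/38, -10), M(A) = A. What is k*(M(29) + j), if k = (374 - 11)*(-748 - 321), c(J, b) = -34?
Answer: 1940235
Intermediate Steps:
j = -34
k = -388047 (k = 363*(-1069) = -388047)
k*(M(29) + j) = -388047*(29 - 34) = -388047*(-5) = 1940235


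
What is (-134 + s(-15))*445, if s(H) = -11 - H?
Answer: -57850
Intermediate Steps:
(-134 + s(-15))*445 = (-134 + (-11 - 1*(-15)))*445 = (-134 + (-11 + 15))*445 = (-134 + 4)*445 = -130*445 = -57850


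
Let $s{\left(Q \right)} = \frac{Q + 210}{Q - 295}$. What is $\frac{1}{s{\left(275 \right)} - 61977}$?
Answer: $- \frac{4}{248005} \approx -1.6129 \cdot 10^{-5}$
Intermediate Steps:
$s{\left(Q \right)} = \frac{210 + Q}{-295 + Q}$
$\frac{1}{s{\left(275 \right)} - 61977} = \frac{1}{\frac{210 + 275}{-295 + 275} - 61977} = \frac{1}{\frac{1}{-20} \cdot 485 - 61977} = \frac{1}{\left(- \frac{1}{20}\right) 485 - 61977} = \frac{1}{- \frac{97}{4} - 61977} = \frac{1}{- \frac{248005}{4}} = - \frac{4}{248005}$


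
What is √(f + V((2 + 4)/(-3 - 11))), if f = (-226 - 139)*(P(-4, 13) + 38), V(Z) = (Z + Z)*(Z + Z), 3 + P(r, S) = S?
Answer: 2*I*√214611/7 ≈ 132.36*I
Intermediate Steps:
P(r, S) = -3 + S
V(Z) = 4*Z² (V(Z) = (2*Z)*(2*Z) = 4*Z²)
f = -17520 (f = (-226 - 139)*((-3 + 13) + 38) = -365*(10 + 38) = -365*48 = -17520)
√(f + V((2 + 4)/(-3 - 11))) = √(-17520 + 4*((2 + 4)/(-3 - 11))²) = √(-17520 + 4*(6/(-14))²) = √(-17520 + 4*(6*(-1/14))²) = √(-17520 + 4*(-3/7)²) = √(-17520 + 4*(9/49)) = √(-17520 + 36/49) = √(-858444/49) = 2*I*√214611/7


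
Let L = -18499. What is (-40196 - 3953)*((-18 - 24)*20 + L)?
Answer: 853797511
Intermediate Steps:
(-40196 - 3953)*((-18 - 24)*20 + L) = (-40196 - 3953)*((-18 - 24)*20 - 18499) = -44149*(-42*20 - 18499) = -44149*(-840 - 18499) = -44149*(-19339) = 853797511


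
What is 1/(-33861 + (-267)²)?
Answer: 1/37428 ≈ 2.6718e-5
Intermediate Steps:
1/(-33861 + (-267)²) = 1/(-33861 + 71289) = 1/37428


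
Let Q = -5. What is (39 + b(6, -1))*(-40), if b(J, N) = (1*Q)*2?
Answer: -1160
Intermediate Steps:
b(J, N) = -10 (b(J, N) = (1*(-5))*2 = -5*2 = -10)
(39 + b(6, -1))*(-40) = (39 - 10)*(-40) = 29*(-40) = -1160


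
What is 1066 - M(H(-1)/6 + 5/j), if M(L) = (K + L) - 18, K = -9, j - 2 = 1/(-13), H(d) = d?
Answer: 32717/30 ≈ 1090.6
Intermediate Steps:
j = 25/13 (j = 2 + 1/(-13) = 2 - 1/13 = 25/13 ≈ 1.9231)
M(L) = -27 + L (M(L) = (-9 + L) - 18 = -27 + L)
1066 - M(H(-1)/6 + 5/j) = 1066 - (-27 + (-1/6 + 5/(25/13))) = 1066 - (-27 + (-1*1/6 + 5*(13/25))) = 1066 - (-27 + (-1/6 + 13/5)) = 1066 - (-27 + 73/30) = 1066 - 1*(-737/30) = 1066 + 737/30 = 32717/30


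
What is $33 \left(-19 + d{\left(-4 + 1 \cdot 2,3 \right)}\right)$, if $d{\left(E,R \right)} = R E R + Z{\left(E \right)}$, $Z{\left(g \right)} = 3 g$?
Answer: $-1419$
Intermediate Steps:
$d{\left(E,R \right)} = 3 E + E R^{2}$ ($d{\left(E,R \right)} = R E R + 3 E = E R R + 3 E = E R^{2} + 3 E = 3 E + E R^{2}$)
$33 \left(-19 + d{\left(-4 + 1 \cdot 2,3 \right)}\right) = 33 \left(-19 + \left(-4 + 1 \cdot 2\right) \left(3 + 3^{2}\right)\right) = 33 \left(-19 + \left(-4 + 2\right) \left(3 + 9\right)\right) = 33 \left(-19 - 24\right) = 33 \left(-43\right) = -1419$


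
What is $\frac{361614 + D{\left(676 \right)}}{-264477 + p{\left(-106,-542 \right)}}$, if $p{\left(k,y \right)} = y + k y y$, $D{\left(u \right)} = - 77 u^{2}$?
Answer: $\frac{34825538}{31404003} \approx 1.109$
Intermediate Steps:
$p{\left(k,y \right)} = y + k y^{2}$
$\frac{361614 + D{\left(676 \right)}}{-264477 + p{\left(-106,-542 \right)}} = \frac{361614 - 77 \cdot 676^{2}}{-264477 - 542 \left(1 - -57452\right)} = \frac{361614 - 35187152}{-264477 - 542 \left(1 + 57452\right)} = \frac{361614 - 35187152}{-264477 - 31139526} = - \frac{34825538}{-264477 - 31139526} = - \frac{34825538}{-31404003} = \left(-34825538\right) \left(- \frac{1}{31404003}\right) = \frac{34825538}{31404003}$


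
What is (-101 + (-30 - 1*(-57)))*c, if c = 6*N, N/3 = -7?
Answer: 9324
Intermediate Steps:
N = -21 (N = 3*(-7) = -21)
c = -126 (c = 6*(-21) = -126)
(-101 + (-30 - 1*(-57)))*c = (-101 + (-30 - 1*(-57)))*(-126) = (-101 + (-30 + 57))*(-126) = (-101 + 27)*(-126) = -74*(-126) = 9324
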